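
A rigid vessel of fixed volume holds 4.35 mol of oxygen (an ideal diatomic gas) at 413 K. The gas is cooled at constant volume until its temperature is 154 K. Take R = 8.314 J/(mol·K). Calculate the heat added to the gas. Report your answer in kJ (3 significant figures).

Q ≈ -23.4 kJ

Constant volume ⇒ W = 0, so Q = ΔU = nCᵥΔT with Cᵥ = 5R/2 = 20.79 J/(mol·K).
ΔU = (4.35)(20.79)(154 − 413) = -23417 J.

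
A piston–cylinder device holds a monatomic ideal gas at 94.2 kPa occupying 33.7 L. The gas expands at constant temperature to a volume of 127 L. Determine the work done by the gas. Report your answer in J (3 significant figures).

Isothermal: W = nRT ln(V₂/V₁) = P₁V₁ ln(V₂/V₁).
P₁V₁ = (94.2 kPa)(33.7 L) = 3175 J.
W = 3175 × ln(127/33.7) = 3175 × 1.327
W_by_gas = 4212 J.

W ≈ 4210 J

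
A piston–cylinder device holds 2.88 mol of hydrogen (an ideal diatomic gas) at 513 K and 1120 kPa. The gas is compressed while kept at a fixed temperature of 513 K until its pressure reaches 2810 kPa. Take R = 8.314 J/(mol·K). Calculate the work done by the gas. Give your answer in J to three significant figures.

W ≈ -11300 J

Isothermal process: W = nRT ln(V₂/V₁) = nRT ln(P₁/P₂).
W = (2.88)(8.314)(513) × ln(1120/2810)
  = 12283 × ln(0.3986) = 12283 × -0.9199
W_by_gas = -11299 J.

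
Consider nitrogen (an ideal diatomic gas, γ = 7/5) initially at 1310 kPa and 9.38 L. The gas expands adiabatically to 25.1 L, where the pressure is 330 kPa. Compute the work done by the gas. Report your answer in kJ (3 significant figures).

W ≈ 10.0 kJ

Adiabatic: W = (P₁V₁ − P₂V₂)/(γ − 1) with γ = 7/5.
P₁V₁ = 12288 J, P₂V₂ = 8283 J.
W = (12288 − 8283) / 0.4 = 10012 J.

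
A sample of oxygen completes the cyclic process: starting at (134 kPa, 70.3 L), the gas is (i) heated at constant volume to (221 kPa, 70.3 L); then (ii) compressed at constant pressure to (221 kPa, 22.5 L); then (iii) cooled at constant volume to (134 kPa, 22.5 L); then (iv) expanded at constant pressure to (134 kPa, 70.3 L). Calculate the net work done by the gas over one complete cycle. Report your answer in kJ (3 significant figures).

W_net ≈ -4.16 kJ

Constant-volume legs do no work.
W(ii) = (221)(22.5 − 70.3) = -10564 J; W(iv) = (134)(70.3 − 22.5) = 6405 J.
W_net = -10564 + 6405 = -4159 J (the counter-clockwise enclosed area).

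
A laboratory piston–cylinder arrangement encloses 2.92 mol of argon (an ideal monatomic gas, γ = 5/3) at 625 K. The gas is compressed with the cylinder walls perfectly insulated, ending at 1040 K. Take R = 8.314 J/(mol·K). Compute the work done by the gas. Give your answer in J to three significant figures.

Adiabatic ⇒ Q = 0, so W_by = −ΔU = nCᵥ(T₁ − T₂).
Cᵥ = 3R/2 = 12.47 J/(mol·K).
W = (2.92)(12.47)(625 − 1040) = -15112 J.

W ≈ -15100 J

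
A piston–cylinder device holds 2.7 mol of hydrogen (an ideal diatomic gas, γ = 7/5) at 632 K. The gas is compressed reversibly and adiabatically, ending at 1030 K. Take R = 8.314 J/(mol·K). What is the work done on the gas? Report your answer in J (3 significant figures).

W ≈ 22300 J

Adiabatic ⇒ Q = 0, so W_by = −ΔU = nCᵥ(T₁ − T₂).
Cᵥ = 5R/2 = 20.79 J/(mol·K).
W = (2.7)(20.79)(632 − 1030) = -22336 J.
Work on gas = −W_by = 22336 J.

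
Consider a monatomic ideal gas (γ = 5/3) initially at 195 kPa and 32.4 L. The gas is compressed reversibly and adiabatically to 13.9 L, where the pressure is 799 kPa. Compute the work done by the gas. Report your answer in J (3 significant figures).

W ≈ -7180 J

Adiabatic: W = (P₁V₁ − P₂V₂)/(γ − 1) with γ = 5/3.
P₁V₁ = 6318 J, P₂V₂ = 11106 J.
W = (6318 − 11106) / 0.6667 = -7182 J.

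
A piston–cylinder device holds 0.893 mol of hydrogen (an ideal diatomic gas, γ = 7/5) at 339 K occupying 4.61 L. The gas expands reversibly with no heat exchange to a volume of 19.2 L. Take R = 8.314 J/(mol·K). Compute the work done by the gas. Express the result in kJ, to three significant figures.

W ≈ 2.74 kJ

Adiabatic: TV^(γ−1) = const with γ = 7/5.
T₂ = T₁ (V₁/V₂)^(γ−1) = 339 × (4.61/19.2)^0.4 = 339 × 0.5651 = 191.6 K.
W_by = nCᵥ(T₁ − T₂) = (0.893)(20.79)(339 − 191.6) = 2736 J.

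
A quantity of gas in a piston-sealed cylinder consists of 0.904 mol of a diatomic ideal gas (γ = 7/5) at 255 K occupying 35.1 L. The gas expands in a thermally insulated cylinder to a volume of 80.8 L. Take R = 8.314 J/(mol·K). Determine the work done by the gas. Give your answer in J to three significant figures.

Adiabatic: TV^(γ−1) = const with γ = 7/5.
T₂ = T₁ (V₁/V₂)^(γ−1) = 255 × (35.1/80.8)^0.4 = 255 × 0.7164 = 182.7 K.
W_by = nCᵥ(T₁ − T₂) = (0.904)(20.79)(255 − 182.7) = 1359 J.

W ≈ 1360 J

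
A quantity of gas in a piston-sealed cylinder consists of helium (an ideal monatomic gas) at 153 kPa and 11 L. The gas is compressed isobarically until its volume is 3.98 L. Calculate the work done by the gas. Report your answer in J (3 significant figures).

Isobaric: W = P ΔV.
W = (153 kPa)(3.98 − 11 L) = (153)(-7.02) = -1074 J.

W ≈ -1070 J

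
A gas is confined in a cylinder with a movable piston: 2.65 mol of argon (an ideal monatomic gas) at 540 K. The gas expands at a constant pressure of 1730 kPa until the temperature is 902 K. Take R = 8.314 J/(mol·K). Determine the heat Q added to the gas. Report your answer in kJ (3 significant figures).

Q ≈ 19.9 kJ

Isobaric: W = nRΔT = (2.65)(8.314)(362) = 7976 J.
ΔU = nCᵥΔT with Cᵥ = 3R/2: ΔU = (2.65)(12.47)(362) = 11963 J.
Q = ΔU + W = 11963 + 7976 = 19939 J.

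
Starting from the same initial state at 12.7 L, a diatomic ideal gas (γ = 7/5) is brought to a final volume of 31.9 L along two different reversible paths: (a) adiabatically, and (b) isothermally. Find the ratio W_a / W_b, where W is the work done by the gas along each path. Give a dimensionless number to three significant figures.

W_a / W_b ≈ 0.836

Path (a) adiabatic: W = P₁V₁(1 − (V₁/V₂)^(γ−1))/(γ−1) → W_a/(P₁V₁) = 0.7704.
Path (b) isothermal: W = P₁V₁ ln(V₂/V₁) → W_b/(P₁V₁) = 0.921.
W_a / W_b = 0.7704 / 0.921 = 0.8365.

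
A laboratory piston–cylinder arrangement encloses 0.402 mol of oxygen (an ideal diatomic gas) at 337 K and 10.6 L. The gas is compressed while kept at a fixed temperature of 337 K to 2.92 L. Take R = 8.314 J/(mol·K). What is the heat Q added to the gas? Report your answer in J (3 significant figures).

Q ≈ -1450 J

Isothermal ⇒ ΔU = 0, so Q = W = nRT ln(V₂/V₁).
Q = (0.402)(8.314)(337) ln(2.92/10.6) = 1126 × -1.289 = -1452 J.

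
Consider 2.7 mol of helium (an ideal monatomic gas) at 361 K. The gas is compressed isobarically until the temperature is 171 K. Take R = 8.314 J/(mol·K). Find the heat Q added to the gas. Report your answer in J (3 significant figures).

Isobaric: W = nRΔT = (2.7)(8.314)(-190) = -4265 J.
ΔU = nCᵥΔT with Cᵥ = 3R/2: ΔU = (2.7)(12.47)(-190) = -6398 J.
Q = ΔU + W = -6398 − 4265 = -10663 J.

Q ≈ -10700 J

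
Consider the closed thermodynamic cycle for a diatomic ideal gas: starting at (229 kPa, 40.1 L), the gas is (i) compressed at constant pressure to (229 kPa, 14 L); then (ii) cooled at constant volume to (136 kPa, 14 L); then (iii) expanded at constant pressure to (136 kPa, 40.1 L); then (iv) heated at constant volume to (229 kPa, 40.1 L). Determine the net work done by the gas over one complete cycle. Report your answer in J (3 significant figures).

W_net ≈ -2430 J

Constant-volume legs do no work.
W(i) = (229)(14 − 40.1) = -5977 J; W(iii) = (136)(40.1 − 14) = 3550 J.
W_net = -5977 + 3550 = -2427 J (the counter-clockwise enclosed area).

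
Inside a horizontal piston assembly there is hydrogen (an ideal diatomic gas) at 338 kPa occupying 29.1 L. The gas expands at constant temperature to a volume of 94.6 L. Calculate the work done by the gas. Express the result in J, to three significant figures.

W ≈ 11600 J

Isothermal: W = nRT ln(V₂/V₁) = P₁V₁ ln(V₂/V₁).
P₁V₁ = (338 kPa)(29.1 L) = 9836 J.
W = 9836 × ln(94.6/29.1) = 9836 × 1.179
W_by_gas = 11596 J.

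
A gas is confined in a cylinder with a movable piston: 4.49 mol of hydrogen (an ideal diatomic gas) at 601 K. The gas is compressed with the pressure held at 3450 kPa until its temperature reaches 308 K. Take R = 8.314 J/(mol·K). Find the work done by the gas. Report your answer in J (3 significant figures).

Isobaric: W = P ΔV = nR ΔT.
W = (4.49)(8.314)(308 − 601) = -10938 J.

W ≈ -10900 J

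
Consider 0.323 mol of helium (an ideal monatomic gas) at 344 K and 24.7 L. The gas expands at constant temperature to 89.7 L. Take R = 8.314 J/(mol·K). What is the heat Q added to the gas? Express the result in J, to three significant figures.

Q ≈ 1190 J

Isothermal ⇒ ΔU = 0, so Q = W = nRT ln(V₂/V₁).
Q = (0.323)(8.314)(344) ln(89.7/24.7) = 923.8 × 1.29 = 1191 J.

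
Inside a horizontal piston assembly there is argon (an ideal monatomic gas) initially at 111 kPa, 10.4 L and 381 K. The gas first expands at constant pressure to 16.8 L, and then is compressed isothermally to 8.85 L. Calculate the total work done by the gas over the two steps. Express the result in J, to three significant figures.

W_total ≈ -485 J

Step 1 (isobaric): W = PΔV = (111 kPa)(16.8 − 10.4 L) = 710.4 J.
After step 1: P = 111 kPa, V = 16.8 L, T = 615.5 K.
Step 2 (isothermal): W = P₁V₁ ln(V₂/V₁) = (1865) ln(8.85/16.8) = -1195 J.
W_total = 710.4 − 1195 = -484.9 J.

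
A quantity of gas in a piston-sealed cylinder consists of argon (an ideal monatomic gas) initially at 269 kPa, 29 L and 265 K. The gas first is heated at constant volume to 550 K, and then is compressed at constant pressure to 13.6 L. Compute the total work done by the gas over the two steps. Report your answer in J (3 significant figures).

Step 1 (isochoric): W = 0 (constant volume).
After step 1: P = 558.3 kPa (V unchanged).
Step 2 (isobaric): W = PΔV = (558.3 kPa)(13.6 − 29 L) = -8598 J.
W_total = 0 − 8598 = -8598 J.

W_total ≈ -8600 J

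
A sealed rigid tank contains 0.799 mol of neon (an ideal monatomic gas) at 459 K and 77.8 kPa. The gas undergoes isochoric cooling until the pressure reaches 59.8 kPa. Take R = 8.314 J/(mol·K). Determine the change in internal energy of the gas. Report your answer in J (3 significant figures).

ΔU ≈ -1060 J

Constant volume ⇒ W = 0, so Q = ΔU = nCᵥΔT with Cᵥ = 3R/2 = 12.47 J/(mol·K).
At constant V, T₂/T₁ = P₂/P₁ ⇒ ΔT = T₁(P₂/P₁ − 1) = 459·(59.8/77.8 − 1) = -106.2 K.
ΔU = (0.799)(12.47)(-106.2) = -1058 J.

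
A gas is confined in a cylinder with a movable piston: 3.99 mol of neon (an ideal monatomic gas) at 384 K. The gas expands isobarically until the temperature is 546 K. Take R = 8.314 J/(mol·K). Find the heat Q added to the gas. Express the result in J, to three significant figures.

Q ≈ 13400 J

Isobaric: W = nRΔT = (3.99)(8.314)(162) = 5374 J.
ΔU = nCᵥΔT with Cᵥ = 3R/2: ΔU = (3.99)(12.47)(162) = 8061 J.
Q = ΔU + W = 8061 + 5374 = 13435 J.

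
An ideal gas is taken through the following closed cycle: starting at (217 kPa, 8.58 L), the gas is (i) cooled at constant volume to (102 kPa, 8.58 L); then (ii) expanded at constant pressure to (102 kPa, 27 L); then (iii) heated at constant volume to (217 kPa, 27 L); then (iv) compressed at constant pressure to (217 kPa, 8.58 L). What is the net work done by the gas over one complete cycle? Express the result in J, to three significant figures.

W_net ≈ -2120 J

Constant-volume legs do no work.
W(ii) = (102)(27 − 8.58) = 1879 J; W(iv) = (217)(8.58 − 27) = -3997 J.
W_net = 1879 − 3997 = -2118 J (the counter-clockwise enclosed area).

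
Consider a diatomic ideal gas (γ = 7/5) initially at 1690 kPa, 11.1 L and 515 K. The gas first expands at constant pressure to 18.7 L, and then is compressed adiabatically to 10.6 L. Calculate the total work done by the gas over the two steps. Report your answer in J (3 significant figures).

Step 1 (isobaric): W = PΔV = (1690 kPa)(18.7 − 11.1 L) = 12844 J.
After step 1: P = 1690 kPa, V = 18.7 L, T = 867.6 K.
Step 2 (adiabatic): W = (P₁V₁ − P₂V₂)/(γ−1) = (31603 − 39659)/0.4 = -20140 J.
W_total = 12844 − 20140 = -7296 J.

W_total ≈ -7300 J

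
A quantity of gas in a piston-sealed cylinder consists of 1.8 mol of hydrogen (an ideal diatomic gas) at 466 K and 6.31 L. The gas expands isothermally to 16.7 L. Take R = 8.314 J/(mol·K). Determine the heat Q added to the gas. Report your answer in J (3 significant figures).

Q ≈ 6790 J

Isothermal ⇒ ΔU = 0, so Q = W = nRT ln(V₂/V₁).
Q = (1.8)(8.314)(466) ln(16.7/6.31) = 6974 × 0.9733 = 6787 J.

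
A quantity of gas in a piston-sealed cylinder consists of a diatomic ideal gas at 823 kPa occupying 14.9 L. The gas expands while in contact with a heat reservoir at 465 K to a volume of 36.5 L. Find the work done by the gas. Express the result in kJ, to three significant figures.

W ≈ 11.0 kJ

Isothermal: W = nRT ln(V₂/V₁) = P₁V₁ ln(V₂/V₁).
P₁V₁ = (823 kPa)(14.9 L) = 12263 J.
W = 12263 × ln(36.5/14.9) = 12263 × 0.896
W_by_gas = 10987 J.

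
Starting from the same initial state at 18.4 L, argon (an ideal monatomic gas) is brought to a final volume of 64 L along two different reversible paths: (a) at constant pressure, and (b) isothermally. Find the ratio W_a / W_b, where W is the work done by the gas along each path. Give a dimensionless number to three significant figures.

W_a / W_b ≈ 1.99

Path (a) isobaric: W = P₁(V₂ − V₁) → W_a/(P₁V₁) = 2.478.
Path (b) isothermal: W = P₁V₁ ln(V₂/V₁) → W_b/(P₁V₁) = 1.247.
W_a / W_b = 2.478 / 1.247 = 1.988.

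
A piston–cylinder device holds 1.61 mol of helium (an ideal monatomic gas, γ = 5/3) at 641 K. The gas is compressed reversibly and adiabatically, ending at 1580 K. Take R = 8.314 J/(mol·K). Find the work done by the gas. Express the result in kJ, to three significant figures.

W ≈ -18.9 kJ

Adiabatic ⇒ Q = 0, so W_by = −ΔU = nCᵥ(T₁ − T₂).
Cᵥ = 3R/2 = 12.47 J/(mol·K).
W = (1.61)(12.47)(641 − 1580) = -18854 J.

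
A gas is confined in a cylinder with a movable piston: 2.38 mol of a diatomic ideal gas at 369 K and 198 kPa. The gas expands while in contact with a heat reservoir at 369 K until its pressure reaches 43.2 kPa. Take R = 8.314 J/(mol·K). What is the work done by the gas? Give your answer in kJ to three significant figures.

W ≈ 11.1 kJ

Isothermal process: W = nRT ln(V₂/V₁) = nRT ln(P₁/P₂).
W = (2.38)(8.314)(369) × ln(198/43.2)
  = 7302 × ln(4.583) = 7302 × 1.522
W_by_gas = 11116 J.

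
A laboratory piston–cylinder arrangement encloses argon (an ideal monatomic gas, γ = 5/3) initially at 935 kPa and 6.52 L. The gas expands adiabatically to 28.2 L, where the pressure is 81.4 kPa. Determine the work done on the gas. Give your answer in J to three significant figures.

Adiabatic: W = (P₁V₁ − P₂V₂)/(γ − 1) with γ = 5/3.
P₁V₁ = 6096 J, P₂V₂ = 2295 J.
W = (6096 − 2295) / 0.6667 = 5701 J.
Work on gas = −W_by = -5701 J.

W ≈ -5700 J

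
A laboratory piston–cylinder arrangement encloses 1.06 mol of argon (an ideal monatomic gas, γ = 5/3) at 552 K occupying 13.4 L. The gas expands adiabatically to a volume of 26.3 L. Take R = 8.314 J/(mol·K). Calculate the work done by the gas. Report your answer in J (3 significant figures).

Adiabatic: TV^(γ−1) = const with γ = 5/3.
T₂ = T₁ (V₁/V₂)^(γ−1) = 552 × (13.4/26.3)^0.667 = 552 × 0.6379 = 352.1 K.
W_by = nCᵥ(T₁ − T₂) = (1.06)(12.47)(552 − 352.1) = 2642 J.

W ≈ 2640 J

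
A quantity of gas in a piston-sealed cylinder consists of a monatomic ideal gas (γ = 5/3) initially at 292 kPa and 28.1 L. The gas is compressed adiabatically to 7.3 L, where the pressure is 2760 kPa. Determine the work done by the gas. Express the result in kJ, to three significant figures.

W ≈ -17.9 kJ

Adiabatic: W = (P₁V₁ − P₂V₂)/(γ − 1) with γ = 5/3.
P₁V₁ = 8205 J, P₂V₂ = 20148 J.
W = (8205 − 20148) / 0.6667 = -17914 J.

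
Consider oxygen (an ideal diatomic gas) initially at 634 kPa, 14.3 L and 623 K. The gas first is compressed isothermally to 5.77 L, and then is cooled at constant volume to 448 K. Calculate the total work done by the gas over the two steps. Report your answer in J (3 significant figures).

Step 1 (isothermal): W = P₁V₁ ln(V₂/V₁) = (9066) ln(5.77/14.3) = -8228 J.
Step 2 (isochoric): W = 0 (constant volume).
W_total = -8228 + 0 = -8228 J.

W_total ≈ -8230 J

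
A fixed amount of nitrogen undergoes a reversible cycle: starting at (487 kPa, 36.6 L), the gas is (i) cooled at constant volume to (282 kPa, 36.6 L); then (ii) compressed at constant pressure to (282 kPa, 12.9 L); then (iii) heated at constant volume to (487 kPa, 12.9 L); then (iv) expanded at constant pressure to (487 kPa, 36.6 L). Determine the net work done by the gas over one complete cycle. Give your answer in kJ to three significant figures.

Constant-volume legs do no work.
W(ii) = (282)(12.9 − 36.6) = -6683 J; W(iv) = (487)(36.6 − 12.9) = 11542 J.
W_net = -6683 + 11542 = 4859 J (the clockwise enclosed area).

W_net ≈ 4.86 kJ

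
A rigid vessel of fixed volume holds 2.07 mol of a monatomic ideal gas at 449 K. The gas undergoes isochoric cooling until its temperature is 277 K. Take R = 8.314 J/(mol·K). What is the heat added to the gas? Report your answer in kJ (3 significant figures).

Q ≈ -4.44 kJ

Constant volume ⇒ W = 0, so Q = ΔU = nCᵥΔT with Cᵥ = 3R/2 = 12.47 J/(mol·K).
ΔU = (2.07)(12.47)(277 − 449) = -4440 J.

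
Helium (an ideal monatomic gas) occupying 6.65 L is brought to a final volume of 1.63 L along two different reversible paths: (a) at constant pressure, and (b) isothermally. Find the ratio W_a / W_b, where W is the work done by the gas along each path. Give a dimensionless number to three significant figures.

W_a / W_b ≈ 0.537

Path (a) isobaric: W = P₁(V₂ − V₁) → W_a/(P₁V₁) = -0.7549.
Path (b) isothermal: W = P₁V₁ ln(V₂/V₁) → W_b/(P₁V₁) = -1.406.
W_a / W_b = -0.7549 / -1.406 = 0.5369.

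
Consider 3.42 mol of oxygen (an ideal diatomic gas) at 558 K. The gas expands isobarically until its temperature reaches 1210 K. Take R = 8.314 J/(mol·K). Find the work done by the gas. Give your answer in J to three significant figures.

Isobaric: W = P ΔV = nR ΔT.
W = (3.42)(8.314)(1210 − 558) = 18539 J.

W ≈ 18500 J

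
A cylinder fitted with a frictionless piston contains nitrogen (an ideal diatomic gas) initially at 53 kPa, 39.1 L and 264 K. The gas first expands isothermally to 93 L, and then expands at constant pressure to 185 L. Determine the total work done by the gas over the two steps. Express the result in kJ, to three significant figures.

W_total ≈ 3.85 kJ

Step 1 (isothermal): W = P₁V₁ ln(V₂/V₁) = (2072) ln(93/39.1) = 1796 J.
After step 1: P = 22.28 kPa, V = 93 L, T = 264 K.
Step 2 (isobaric): W = PΔV = (22.28 kPa)(185 − 93 L) = 2050 J.
W_total = 1796 + 2050 = 3846 J.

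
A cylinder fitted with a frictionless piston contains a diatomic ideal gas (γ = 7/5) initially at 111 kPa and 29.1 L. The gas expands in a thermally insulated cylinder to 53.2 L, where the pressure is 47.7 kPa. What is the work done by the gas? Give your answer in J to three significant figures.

Adiabatic: W = (P₁V₁ − P₂V₂)/(γ − 1) with γ = 7/5.
P₁V₁ = 3230 J, P₂V₂ = 2538 J.
W = (3230 − 2538) / 0.4 = 1731 J.

W ≈ 1730 J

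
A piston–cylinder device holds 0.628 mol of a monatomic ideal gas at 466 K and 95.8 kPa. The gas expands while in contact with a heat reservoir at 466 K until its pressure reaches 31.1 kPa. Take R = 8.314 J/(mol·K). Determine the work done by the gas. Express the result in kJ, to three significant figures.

Isothermal process: W = nRT ln(V₂/V₁) = nRT ln(P₁/P₂).
W = (0.628)(8.314)(466) × ln(95.8/31.1)
  = 2433 × ln(3.08) = 2433 × 1.125
W_by_gas = 2737 J.

W ≈ 2.74 kJ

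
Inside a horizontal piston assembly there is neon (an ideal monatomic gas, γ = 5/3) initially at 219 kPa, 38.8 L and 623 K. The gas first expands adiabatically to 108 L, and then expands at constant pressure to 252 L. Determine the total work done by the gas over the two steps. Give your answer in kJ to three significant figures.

Step 1 (adiabatic): W = (P₁V₁ − P₂V₂)/(γ−1) = (8497 − 4294)/0.667 = 6305 J.
After step 1: P = 39.76 kPa, V = 108 L, T = 314.8 K.
Step 2 (isobaric): W = PΔV = (39.76 kPa)(252 − 108 L) = 5726 J.
W_total = 6305 + 5726 = 12030 J.

W_total ≈ 12.0 kJ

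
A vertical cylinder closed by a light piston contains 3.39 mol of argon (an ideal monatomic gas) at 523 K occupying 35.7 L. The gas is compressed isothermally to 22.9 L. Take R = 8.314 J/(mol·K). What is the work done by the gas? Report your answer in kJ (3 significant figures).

Isothermal: W = nRT ln(V₂/V₁).
W = (3.39)(8.314)(523) × ln(22.9/35.7)
  = 14740 × -0.444
W_by_gas = -6545 J.

W ≈ -6.54 kJ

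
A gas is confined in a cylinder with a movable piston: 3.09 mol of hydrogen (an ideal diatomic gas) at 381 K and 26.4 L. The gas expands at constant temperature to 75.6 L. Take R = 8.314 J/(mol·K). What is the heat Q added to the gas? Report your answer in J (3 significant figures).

Isothermal ⇒ ΔU = 0, so Q = W = nRT ln(V₂/V₁).
Q = (3.09)(8.314)(381) ln(75.6/26.4) = 9788 × 1.052 = 10298 J.

Q ≈ 10300 J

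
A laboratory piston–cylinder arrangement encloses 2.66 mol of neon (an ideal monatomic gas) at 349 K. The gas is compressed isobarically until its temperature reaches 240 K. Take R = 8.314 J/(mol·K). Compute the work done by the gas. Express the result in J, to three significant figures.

Isobaric: W = P ΔV = nR ΔT.
W = (2.66)(8.314)(240 − 349) = -2411 J.

W ≈ -2410 J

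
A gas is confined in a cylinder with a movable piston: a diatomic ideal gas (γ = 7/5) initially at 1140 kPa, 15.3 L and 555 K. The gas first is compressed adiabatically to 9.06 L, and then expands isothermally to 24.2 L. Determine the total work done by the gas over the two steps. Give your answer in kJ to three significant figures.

W_total ≈ 11.0 kJ

Step 1 (adiabatic): W = (P₁V₁ − P₂V₂)/(γ−1) = (17442 − 21509)/0.4 = -10168 J.
After step 1: P = 2374 kPa, V = 9.06 L, T = 684.4 K.
Step 2 (isothermal): W = P₁V₁ ln(V₂/V₁) = (21509) ln(24.2/9.06) = 21132 J.
W_total = -10168 + 21132 = 10965 J.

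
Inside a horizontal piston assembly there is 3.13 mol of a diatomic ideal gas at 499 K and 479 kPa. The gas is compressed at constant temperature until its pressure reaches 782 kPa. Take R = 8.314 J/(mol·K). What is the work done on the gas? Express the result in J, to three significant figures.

Isothermal process: W = nRT ln(V₂/V₁) = nRT ln(P₁/P₂).
W = (3.13)(8.314)(499) × ln(479/782)
  = 12985 × ln(0.6125) = 12985 × -0.4902
W_by_gas = -6365 J; work on gas = −W_by = 6365 J.

W ≈ 6360 J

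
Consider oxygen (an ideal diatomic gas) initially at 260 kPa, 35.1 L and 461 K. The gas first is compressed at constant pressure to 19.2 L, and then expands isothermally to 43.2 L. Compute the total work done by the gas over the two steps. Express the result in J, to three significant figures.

Step 1 (isobaric): W = PΔV = (260 kPa)(19.2 − 35.1 L) = -4134 J.
After step 1: P = 260 kPa, V = 19.2 L, T = 252.2 K.
Step 2 (isothermal): W = P₁V₁ ln(V₂/V₁) = (4992) ln(43.2/19.2) = 4048 J.
W_total = -4134 + 4048 = -85.84 J.

W_total ≈ -85.8 J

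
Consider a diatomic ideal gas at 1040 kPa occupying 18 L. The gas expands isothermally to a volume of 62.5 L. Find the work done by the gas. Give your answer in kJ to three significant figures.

W ≈ 23.3 kJ

Isothermal: W = nRT ln(V₂/V₁) = P₁V₁ ln(V₂/V₁).
P₁V₁ = (1040 kPa)(18 L) = 18720 J.
W = 18720 × ln(62.5/18) = 18720 × 1.245
W_by_gas = 23303 J.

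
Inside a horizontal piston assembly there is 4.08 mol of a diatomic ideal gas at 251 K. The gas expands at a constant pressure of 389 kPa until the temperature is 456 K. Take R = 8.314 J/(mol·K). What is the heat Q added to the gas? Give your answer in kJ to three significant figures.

Q ≈ 24.3 kJ

Isobaric: W = nRΔT = (4.08)(8.314)(205) = 6954 J.
ΔU = nCᵥΔT with Cᵥ = 5R/2: ΔU = (4.08)(20.79)(205) = 17385 J.
Q = ΔU + W = 17385 + 6954 = 24338 J.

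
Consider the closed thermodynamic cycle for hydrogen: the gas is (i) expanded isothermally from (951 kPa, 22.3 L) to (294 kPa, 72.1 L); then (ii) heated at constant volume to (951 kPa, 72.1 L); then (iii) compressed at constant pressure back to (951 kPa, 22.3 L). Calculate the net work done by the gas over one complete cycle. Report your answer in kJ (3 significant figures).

Leg (i): W = PᵢVᵢ ln(V_f/Vᵢ) = (21207) ln(72.1/22.3) = 24886 J.
Leg (ii): W = 0.
Leg (iii): W = PΔV = (951)(22.3 − 72.1) = -47360 J.
W_net = 24886 − 47360 = -22474 J.

W_net ≈ -22.5 kJ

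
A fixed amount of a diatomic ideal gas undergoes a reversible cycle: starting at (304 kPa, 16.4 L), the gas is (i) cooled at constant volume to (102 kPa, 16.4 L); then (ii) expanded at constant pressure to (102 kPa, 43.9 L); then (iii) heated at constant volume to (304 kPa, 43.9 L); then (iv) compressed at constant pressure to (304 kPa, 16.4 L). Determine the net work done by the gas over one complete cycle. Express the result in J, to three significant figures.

W_net ≈ -5560 J

Constant-volume legs do no work.
W(ii) = (102)(43.9 − 16.4) = 2805 J; W(iv) = (304)(16.4 − 43.9) = -8360 J.
W_net = 2805 − 8360 = -5555 J (the counter-clockwise enclosed area).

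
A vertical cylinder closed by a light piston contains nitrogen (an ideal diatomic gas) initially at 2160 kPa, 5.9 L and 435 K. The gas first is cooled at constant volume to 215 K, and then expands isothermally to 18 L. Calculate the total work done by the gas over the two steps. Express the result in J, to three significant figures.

W_total ≈ 7030 J

Step 1 (isochoric): W = 0 (constant volume).
After step 1: P = 1068 kPa (V unchanged).
Step 2 (isothermal): W = P₁V₁ ln(V₂/V₁) = (6299) ln(18/5.9) = 7026 J.
W_total = 0 + 7026 = 7026 J.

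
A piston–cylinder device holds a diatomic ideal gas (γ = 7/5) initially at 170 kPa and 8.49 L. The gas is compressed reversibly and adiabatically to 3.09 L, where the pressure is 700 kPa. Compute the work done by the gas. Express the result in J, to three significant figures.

W ≈ -1800 J

Adiabatic: W = (P₁V₁ − P₂V₂)/(γ − 1) with γ = 7/5.
P₁V₁ = 1443 J, P₂V₂ = 2163 J.
W = (1443 − 2163) / 0.4 = -1799 J.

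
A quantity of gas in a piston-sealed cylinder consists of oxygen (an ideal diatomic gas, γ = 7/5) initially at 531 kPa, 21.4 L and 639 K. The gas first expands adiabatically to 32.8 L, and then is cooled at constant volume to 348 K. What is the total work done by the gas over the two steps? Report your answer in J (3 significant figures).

W_total ≈ 4460 J

Step 1 (adiabatic): W = (P₁V₁ − P₂V₂)/(γ−1) = (11363 − 9579)/0.4 = 4461 J.
Step 2 (isochoric): W = 0 (constant volume).
W_total = 4461 + 0 = 4461 J.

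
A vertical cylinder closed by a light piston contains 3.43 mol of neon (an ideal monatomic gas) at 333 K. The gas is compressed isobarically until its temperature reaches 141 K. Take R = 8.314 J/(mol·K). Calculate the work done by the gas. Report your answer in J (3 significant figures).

Isobaric: W = P ΔV = nR ΔT.
W = (3.43)(8.314)(141 − 333) = -5475 J.

W ≈ -5480 J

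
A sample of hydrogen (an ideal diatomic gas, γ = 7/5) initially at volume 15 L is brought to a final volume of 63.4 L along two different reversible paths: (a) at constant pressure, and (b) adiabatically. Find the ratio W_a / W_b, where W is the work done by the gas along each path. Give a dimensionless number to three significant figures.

Path (a) isobaric: W = P₁(V₂ − V₁) → W_a/(P₁V₁) = 3.227.
Path (b) adiabatic: W = P₁V₁(1 − (V₁/V₂)^(γ−1))/(γ−1) → W_b/(P₁V₁) = 1.095.
W_a / W_b = 3.227 / 1.095 = 2.946.

W_a / W_b ≈ 2.95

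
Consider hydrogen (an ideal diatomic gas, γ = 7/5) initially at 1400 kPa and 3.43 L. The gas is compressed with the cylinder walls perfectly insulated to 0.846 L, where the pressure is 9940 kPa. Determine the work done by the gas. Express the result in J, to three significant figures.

Adiabatic: W = (P₁V₁ − P₂V₂)/(γ − 1) with γ = 7/5.
P₁V₁ = 4802 J, P₂V₂ = 8409 J.
W = (4802 − 8409) / 0.4 = -9018 J.

W ≈ -9020 J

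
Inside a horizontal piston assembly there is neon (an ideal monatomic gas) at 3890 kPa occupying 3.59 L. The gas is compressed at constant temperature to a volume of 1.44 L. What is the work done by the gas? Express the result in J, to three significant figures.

Isothermal: W = nRT ln(V₂/V₁) = P₁V₁ ln(V₂/V₁).
P₁V₁ = (3890 kPa)(3.59 L) = 13965 J.
W = 13965 × ln(1.44/3.59) = 13965 × -0.9135
W_by_gas = -12757 J.

W ≈ -12800 J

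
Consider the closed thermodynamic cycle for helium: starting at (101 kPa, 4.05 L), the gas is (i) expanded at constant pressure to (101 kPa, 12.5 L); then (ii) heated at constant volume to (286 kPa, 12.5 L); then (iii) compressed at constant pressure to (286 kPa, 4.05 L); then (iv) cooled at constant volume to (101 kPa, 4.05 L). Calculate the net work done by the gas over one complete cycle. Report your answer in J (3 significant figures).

Constant-volume legs do no work.
W(i) = (101)(12.5 − 4.05) = 853.4 J; W(iii) = (286)(4.05 − 12.5) = -2417 J.
W_net = 853.4 − 2417 = -1563 J (the counter-clockwise enclosed area).

W_net ≈ -1560 J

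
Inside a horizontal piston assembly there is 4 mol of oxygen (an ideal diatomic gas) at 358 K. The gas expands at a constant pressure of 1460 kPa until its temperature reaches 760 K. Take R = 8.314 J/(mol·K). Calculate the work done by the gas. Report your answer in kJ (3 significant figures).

W ≈ 13.4 kJ

Isobaric: W = P ΔV = nR ΔT.
W = (4)(8.314)(760 − 358) = 13369 J.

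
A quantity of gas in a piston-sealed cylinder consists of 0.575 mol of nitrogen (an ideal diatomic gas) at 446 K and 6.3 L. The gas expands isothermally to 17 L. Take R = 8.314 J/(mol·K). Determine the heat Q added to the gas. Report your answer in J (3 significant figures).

Q ≈ 2120 J

Isothermal ⇒ ΔU = 0, so Q = W = nRT ln(V₂/V₁).
Q = (0.575)(8.314)(446) ln(17/6.3) = 2132 × 0.9927 = 2116 J.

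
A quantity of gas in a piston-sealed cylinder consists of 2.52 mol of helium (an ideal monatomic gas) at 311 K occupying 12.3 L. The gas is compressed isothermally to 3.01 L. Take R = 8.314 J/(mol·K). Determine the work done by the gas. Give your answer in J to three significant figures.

W ≈ -9170 J

Isothermal: W = nRT ln(V₂/V₁).
W = (2.52)(8.314)(311) × ln(3.01/12.3)
  = 6516 × -1.408
W_by_gas = -9172 J.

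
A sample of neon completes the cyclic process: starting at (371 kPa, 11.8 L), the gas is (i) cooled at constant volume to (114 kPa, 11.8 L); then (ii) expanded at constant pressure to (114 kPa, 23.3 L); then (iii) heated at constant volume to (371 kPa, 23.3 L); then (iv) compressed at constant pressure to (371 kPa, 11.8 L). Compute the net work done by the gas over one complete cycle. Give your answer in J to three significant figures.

Constant-volume legs do no work.
W(ii) = (114)(23.3 − 11.8) = 1311 J; W(iv) = (371)(11.8 − 23.3) = -4266 J.
W_net = 1311 − 4266 = -2956 J (the counter-clockwise enclosed area).

W_net ≈ -2960 J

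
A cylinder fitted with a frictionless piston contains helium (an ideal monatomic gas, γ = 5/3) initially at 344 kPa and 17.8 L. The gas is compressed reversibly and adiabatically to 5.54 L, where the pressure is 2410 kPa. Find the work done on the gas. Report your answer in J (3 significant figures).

Adiabatic: W = (P₁V₁ − P₂V₂)/(γ − 1) with γ = 5/3.
P₁V₁ = 6123 J, P₂V₂ = 13351 J.
W = (6123 − 13351) / 0.6667 = -10842 J.
Work on gas = −W_by = 10842 J.

W ≈ 10800 J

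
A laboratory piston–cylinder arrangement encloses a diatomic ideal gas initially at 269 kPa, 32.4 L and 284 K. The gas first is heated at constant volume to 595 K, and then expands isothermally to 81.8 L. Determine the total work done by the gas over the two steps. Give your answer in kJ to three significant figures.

W_total ≈ 16.9 kJ

Step 1 (isochoric): W = 0 (constant volume).
After step 1: P = 563.6 kPa (V unchanged).
Step 2 (isothermal): W = P₁V₁ ln(V₂/V₁) = (18260) ln(81.8/32.4) = 16911 J.
W_total = 0 + 16911 = 16911 J.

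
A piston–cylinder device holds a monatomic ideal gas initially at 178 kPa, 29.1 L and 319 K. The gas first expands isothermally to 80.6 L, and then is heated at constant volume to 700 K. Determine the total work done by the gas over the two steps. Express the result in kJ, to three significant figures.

Step 1 (isothermal): W = P₁V₁ ln(V₂/V₁) = (5180) ln(80.6/29.1) = 5277 J.
Step 2 (isochoric): W = 0 (constant volume).
W_total = 5277 + 0 = 5277 J.

W_total ≈ 5.28 kJ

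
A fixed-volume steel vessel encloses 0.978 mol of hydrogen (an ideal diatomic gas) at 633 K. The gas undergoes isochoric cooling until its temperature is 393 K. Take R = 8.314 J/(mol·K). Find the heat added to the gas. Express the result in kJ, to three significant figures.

Q ≈ -4.88 kJ

Constant volume ⇒ W = 0, so Q = ΔU = nCᵥΔT with Cᵥ = 5R/2 = 20.79 J/(mol·K).
ΔU = (0.978)(20.79)(393 − 633) = -4879 J.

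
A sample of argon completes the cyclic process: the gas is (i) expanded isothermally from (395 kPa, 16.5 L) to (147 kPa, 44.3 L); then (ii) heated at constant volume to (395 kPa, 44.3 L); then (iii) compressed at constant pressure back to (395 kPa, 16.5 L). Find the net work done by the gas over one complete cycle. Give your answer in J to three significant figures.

W_net ≈ -4540 J

Leg (i): W = PᵢVᵢ ln(V_f/Vᵢ) = (6518) ln(44.3/16.5) = 6437 J.
Leg (ii): W = 0.
Leg (iii): W = PΔV = (395)(16.5 − 44.3) = -10981 J.
W_net = 6437 − 10981 = -4544 J.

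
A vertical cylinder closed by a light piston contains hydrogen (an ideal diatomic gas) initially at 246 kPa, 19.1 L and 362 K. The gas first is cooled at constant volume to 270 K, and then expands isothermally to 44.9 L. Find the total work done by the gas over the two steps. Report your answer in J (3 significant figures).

Step 1 (isochoric): W = 0 (constant volume).
After step 1: P = 183.5 kPa (V unchanged).
Step 2 (isothermal): W = P₁V₁ ln(V₂/V₁) = (3504) ln(44.9/19.1) = 2995 J.
W_total = 0 + 2995 = 2995 J.

W_total ≈ 3000 J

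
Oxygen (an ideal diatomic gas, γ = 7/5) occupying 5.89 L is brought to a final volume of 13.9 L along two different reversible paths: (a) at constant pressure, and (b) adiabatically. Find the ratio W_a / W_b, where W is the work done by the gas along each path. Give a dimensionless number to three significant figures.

W_a / W_b ≈ 1.87

Path (a) isobaric: W = P₁(V₂ − V₁) → W_a/(P₁V₁) = 1.36.
Path (b) adiabatic: W = P₁V₁(1 − (V₁/V₂)^(γ−1))/(γ−1) → W_b/(P₁V₁) = 0.7267.
W_a / W_b = 1.36 / 0.7267 = 1.871.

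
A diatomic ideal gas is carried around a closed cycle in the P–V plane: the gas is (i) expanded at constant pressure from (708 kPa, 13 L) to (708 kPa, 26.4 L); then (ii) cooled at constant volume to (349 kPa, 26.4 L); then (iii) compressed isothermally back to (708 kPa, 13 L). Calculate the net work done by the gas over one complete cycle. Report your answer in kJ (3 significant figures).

W_net ≈ 2.96 kJ

Leg (i): W = PΔV = (708)(26.4 − 13) = 9487 J.
Leg (ii): W = 0.
Leg (iii): W = PᵢVᵢ ln(V_f/Vᵢ) = (9214) ln(13/26.4) = -6527 J.
W_net = 9487 − 6527 = 2960 J.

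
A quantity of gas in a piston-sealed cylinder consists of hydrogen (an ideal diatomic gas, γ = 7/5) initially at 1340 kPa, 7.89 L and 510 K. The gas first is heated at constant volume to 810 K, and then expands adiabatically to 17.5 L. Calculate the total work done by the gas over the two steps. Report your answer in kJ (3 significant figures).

Step 1 (isochoric): W = 0 (constant volume).
After step 1: P = 2128 kPa (V unchanged).
Step 2 (adiabatic): W = (P₁V₁ − P₂V₂)/(γ−1) = (16792 − 12210)/0.4 = 11455 J.
W_total = 0 + 11455 = 11455 J.

W_total ≈ 11.5 kJ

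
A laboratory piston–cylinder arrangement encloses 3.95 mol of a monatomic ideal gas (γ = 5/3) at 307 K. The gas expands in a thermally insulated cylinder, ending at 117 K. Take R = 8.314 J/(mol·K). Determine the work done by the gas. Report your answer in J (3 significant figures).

W ≈ 9360 J

Adiabatic ⇒ Q = 0, so W_by = −ΔU = nCᵥ(T₁ − T₂).
Cᵥ = 3R/2 = 12.47 J/(mol·K).
W = (3.95)(12.47)(307 − 117) = 9359 J.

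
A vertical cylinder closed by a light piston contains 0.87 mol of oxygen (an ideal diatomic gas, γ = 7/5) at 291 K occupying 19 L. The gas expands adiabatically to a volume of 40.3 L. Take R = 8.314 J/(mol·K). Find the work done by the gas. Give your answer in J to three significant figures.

Adiabatic: TV^(γ−1) = const with γ = 7/5.
T₂ = T₁ (V₁/V₂)^(γ−1) = 291 × (19/40.3)^0.4 = 291 × 0.7403 = 215.4 K.
W_by = nCᵥ(T₁ − T₂) = (0.87)(20.79)(291 − 215.4) = 1367 J.

W ≈ 1370 J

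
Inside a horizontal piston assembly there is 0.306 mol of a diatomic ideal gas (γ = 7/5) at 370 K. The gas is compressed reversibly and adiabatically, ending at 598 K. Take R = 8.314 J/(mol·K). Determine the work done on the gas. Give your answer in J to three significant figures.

Adiabatic ⇒ Q = 0, so W_by = −ΔU = nCᵥ(T₁ − T₂).
Cᵥ = 5R/2 = 20.79 J/(mol·K).
W = (0.306)(20.79)(370 − 598) = -1450 J.
Work on gas = −W_by = 1450 J.

W ≈ 1450 J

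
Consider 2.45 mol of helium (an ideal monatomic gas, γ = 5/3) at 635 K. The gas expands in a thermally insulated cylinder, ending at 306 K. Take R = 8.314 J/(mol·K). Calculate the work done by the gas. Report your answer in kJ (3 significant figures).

W ≈ 10.1 kJ

Adiabatic ⇒ Q = 0, so W_by = −ΔU = nCᵥ(T₁ − T₂).
Cᵥ = 3R/2 = 12.47 J/(mol·K).
W = (2.45)(12.47)(635 − 306) = 10052 J.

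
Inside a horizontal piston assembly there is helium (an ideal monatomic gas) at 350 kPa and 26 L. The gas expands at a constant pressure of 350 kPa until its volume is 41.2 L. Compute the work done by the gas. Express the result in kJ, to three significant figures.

W ≈ 5.32 kJ

Isobaric: W = P ΔV.
W = (350 kPa)(41.2 − 26 L) = (350)(15.2) = 5320 J.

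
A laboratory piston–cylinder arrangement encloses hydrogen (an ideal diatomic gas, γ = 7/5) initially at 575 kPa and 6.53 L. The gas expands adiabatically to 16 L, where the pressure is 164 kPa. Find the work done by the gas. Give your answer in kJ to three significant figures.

Adiabatic: W = (P₁V₁ − P₂V₂)/(γ − 1) with γ = 7/5.
P₁V₁ = 3755 J, P₂V₂ = 2624 J.
W = (3755 − 2624) / 0.4 = 2827 J.

W ≈ 2.83 kJ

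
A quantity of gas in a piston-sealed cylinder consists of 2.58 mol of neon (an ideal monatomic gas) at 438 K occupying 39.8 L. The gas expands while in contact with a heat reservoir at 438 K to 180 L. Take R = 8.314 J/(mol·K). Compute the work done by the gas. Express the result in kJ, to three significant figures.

Isothermal: W = nRT ln(V₂/V₁).
W = (2.58)(8.314)(438) × ln(180/39.8)
  = 9395 × 1.509
W_by_gas = 14178 J.

W ≈ 14.2 kJ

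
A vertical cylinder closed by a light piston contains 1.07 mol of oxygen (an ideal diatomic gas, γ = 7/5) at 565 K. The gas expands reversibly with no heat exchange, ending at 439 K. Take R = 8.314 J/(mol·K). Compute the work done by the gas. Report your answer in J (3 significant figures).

W ≈ 2800 J

Adiabatic ⇒ Q = 0, so W_by = −ΔU = nCᵥ(T₁ − T₂).
Cᵥ = 5R/2 = 20.79 J/(mol·K).
W = (1.07)(20.79)(565 − 439) = 2802 J.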